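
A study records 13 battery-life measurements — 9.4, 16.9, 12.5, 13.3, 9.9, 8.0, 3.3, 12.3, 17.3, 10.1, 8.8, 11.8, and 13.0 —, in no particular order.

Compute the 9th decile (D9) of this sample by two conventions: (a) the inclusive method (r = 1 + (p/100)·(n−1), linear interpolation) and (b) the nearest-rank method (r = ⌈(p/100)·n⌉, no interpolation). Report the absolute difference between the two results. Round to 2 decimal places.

Sorted: 3.3, 8.0, 8.8, 9.4, 9.9, 10.1, 11.8, 12.3, 12.5, 13.0, 13.3, 16.9, 17.3.
n = 13.
(a) r = 11.8; between ranks 11 (13.3) and 12 (16.9): 16.18.
(b) the nearest-rank method: rank 12 → 16.9.
|16.18 − 16.9| = 0.72.

0.72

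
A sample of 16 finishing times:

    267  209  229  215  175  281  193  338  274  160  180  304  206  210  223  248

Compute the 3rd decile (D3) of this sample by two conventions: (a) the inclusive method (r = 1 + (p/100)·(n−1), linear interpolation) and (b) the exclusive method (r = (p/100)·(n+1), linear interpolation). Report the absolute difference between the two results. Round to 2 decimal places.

Sorted: 160, 175, 180, 193, 206, 209, 210, 215, 223, 229, 248, 267, 274, 281, 304, 338.
n = 16.
(a) r = 5.5; between ranks 5 (206) and 6 (209): 207.5.
(b) r = 5.1; between ranks 5 (206) and 6 (209): 206.3.
|207.5 − 206.3| = 1.2.

1.20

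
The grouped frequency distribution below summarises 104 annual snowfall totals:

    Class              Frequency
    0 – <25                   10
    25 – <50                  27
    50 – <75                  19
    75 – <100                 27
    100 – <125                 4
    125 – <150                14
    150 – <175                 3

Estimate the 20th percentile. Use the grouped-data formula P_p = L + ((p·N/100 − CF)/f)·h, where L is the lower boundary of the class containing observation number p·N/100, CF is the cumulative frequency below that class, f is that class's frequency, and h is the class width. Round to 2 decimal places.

N = 104; target position k = 20/100 · 104 = 20.8.
Cumulative frequencies: 10, 37, 56, 83, 87, 101, 104.
Observation 20.8 falls in the class 25 – <50.
L = 25, CF = 10, f = 27, h = 25.
P20 = 25 + ((20.8 − 10)/27)·25 = 25 + 10 = 35.

35.00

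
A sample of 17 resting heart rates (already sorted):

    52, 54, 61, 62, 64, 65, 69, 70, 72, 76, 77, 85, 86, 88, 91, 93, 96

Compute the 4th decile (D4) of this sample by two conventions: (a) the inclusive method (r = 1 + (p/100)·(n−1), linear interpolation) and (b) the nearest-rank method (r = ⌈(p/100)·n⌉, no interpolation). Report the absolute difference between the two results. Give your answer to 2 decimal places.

0.40

n = 17.
(a) r = 7.4; between ranks 7 (69) and 8 (70): 69.4.
(b) the nearest-rank method: rank 7 → 69.
|69.4 − 69| = 0.4.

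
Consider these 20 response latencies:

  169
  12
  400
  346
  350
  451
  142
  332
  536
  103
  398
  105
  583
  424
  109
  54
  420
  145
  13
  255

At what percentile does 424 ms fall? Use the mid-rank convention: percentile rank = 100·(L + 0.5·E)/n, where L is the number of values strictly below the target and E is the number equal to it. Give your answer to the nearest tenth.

82.5

Sorted: 12, 13, 54, 103, 105, 109, 142, 145, 169, 255, 332, 346, 350, 398, 400, 420, 424, 451, 536, 583.
Count below 424: L = 16; count equal: E = 1; n = 20.
Percentile rank = 100·(16 + 0.5·1)/20 = 100·16.5/20 = 82.5.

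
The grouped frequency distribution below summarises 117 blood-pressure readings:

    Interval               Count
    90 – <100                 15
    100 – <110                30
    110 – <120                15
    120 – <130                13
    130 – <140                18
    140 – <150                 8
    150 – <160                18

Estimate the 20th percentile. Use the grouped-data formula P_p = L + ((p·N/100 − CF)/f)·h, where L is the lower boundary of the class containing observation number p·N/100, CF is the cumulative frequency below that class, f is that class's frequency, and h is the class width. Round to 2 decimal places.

N = 117; target position k = 20/100 · 117 = 23.4.
Cumulative frequencies: 15, 45, 60, 73, 91, 99, 117.
Observation 23.4 falls in the class 100 – <110.
L = 100, CF = 15, f = 30, h = 10.
P20 = 100 + ((23.4 − 15)/30)·10 = 100 + 2.8 = 102.8.

102.80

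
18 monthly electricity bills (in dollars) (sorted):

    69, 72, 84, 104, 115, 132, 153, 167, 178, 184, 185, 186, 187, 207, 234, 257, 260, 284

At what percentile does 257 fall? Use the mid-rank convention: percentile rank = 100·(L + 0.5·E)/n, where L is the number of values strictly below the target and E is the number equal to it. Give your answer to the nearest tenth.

Count below 257: L = 15; count equal: E = 1; n = 18.
Percentile rank = 100·(15 + 0.5·1)/18 = 100·15.5/18 = 86.11.

86.1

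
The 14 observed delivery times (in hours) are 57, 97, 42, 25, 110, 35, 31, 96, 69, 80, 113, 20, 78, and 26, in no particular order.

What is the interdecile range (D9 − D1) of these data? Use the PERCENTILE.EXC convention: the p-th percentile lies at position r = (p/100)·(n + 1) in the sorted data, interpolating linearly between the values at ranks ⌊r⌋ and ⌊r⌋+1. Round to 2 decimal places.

89.00

Sorted: 20, 25, 26, 31, 35, 42, 57, 69, 78, 80, 96, 97, 110, 113.
n = 14.
P10: r = 1.5; ranks 1–2 are 20, 25; interpolating gives 22.5.
P90: r = 13.5; ranks 13–14 are 110, 113; interpolating gives 111.5.
Difference: 111.5 − 22.5 = 89.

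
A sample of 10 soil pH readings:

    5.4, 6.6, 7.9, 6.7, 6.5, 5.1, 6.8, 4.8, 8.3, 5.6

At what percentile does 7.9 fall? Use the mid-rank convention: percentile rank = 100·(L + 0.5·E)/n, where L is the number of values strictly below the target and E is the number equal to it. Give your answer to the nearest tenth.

Sorted: 4.8, 5.1, 5.4, 5.6, 6.5, 6.6, 6.7, 6.8, 7.9, 8.3.
Count below 7.9: L = 8; count equal: E = 1; n = 10.
Percentile rank = 100·(8 + 0.5·1)/10 = 100·8.5/10 = 85.

85.0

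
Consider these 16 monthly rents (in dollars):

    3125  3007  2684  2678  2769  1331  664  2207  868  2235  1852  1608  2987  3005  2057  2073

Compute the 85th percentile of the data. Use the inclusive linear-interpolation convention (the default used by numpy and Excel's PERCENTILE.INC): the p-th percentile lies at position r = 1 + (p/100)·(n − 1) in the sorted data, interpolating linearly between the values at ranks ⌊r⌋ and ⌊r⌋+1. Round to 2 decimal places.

3000.50

Sorted: 664, 868, 1331, 1608, 1852, 2057, 2073, 2207, 2235, 2678, 2684, 2769, 2987, 3005, 3007, 3125.
n = 16.
r = 1 + (85/100)·(16 − 1) = 1 + 12.75 = 13.75.
Rank 13 is 2987 and rank 14 is 3005.
Interpolate: 2987 + 0.75·(3005 − 2987) = 2987 + 0.75·18 = 3000.5.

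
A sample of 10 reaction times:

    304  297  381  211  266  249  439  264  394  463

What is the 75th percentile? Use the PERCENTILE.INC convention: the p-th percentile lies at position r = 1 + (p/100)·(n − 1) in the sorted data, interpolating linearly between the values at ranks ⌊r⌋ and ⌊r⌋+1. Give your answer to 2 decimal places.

390.75

Sorted: 211, 249, 264, 266, 297, 304, 381, 394, 439, 463.
n = 10.
r = 1 + (75/100)·(10 − 1) = 1 + 6.75 = 7.75.
Rank 7 is 381 and rank 8 is 394.
Interpolate: 381 + 0.75·(394 − 381) = 381 + 0.75·13 = 390.75.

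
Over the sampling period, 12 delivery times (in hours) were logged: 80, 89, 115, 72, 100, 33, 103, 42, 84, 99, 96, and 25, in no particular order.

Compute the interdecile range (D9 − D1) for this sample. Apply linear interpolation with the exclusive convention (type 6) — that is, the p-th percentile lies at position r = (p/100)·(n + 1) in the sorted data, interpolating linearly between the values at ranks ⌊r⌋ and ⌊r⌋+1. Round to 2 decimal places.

84.00

Sorted: 25, 33, 42, 72, 80, 84, 89, 96, 99, 100, 103, 115.
n = 12.
P10: r = 1.3; ranks 1–2 are 25, 33; interpolating gives 27.4.
P90: r = 11.7; ranks 11–12 are 103, 115; interpolating gives 111.4.
Difference: 111.4 − 27.4 = 84.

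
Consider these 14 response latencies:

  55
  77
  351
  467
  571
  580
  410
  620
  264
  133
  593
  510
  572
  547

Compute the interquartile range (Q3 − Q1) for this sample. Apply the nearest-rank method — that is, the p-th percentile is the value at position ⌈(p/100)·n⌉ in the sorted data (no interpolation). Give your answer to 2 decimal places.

308.00

Sorted: 55, 77, 133, 264, 351, 410, 467, 510, 547, 571, 572, 580, 593, 620.
n = 14.
P25: rank ⌈25/100·14⌉ = 4 → 264.
P75: rank ⌈75/100·14⌉ = 11 → 572.
Difference: 572 − 264 = 308.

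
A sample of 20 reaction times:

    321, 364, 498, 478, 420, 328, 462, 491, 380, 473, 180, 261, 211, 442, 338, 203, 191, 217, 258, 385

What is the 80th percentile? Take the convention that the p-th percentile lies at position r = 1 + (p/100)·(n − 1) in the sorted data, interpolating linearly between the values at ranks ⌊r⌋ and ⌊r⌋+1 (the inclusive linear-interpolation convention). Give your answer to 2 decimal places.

464.20

Sorted: 180, 191, 203, 211, 217, 258, 261, 321, 328, 338, 364, 380, 385, 420, 442, 462, 473, 478, 491, 498.
n = 20.
r = 1 + (80/100)·(20 − 1) = 1 + 15.2 = 16.2.
Rank 16 is 462 and rank 17 is 473.
Interpolate: 462 + 0.2·(473 − 462) = 462 + 0.2·11 = 464.2.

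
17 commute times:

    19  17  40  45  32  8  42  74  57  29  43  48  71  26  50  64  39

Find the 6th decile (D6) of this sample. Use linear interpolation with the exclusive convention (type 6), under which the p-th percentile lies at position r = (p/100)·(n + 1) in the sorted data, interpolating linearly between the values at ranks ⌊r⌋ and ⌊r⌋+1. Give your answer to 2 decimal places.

Sorted: 8, 17, 19, 26, 29, 32, 39, 40, 42, 43, 45, 48, 50, 57, 64, 71, 74.
n = 17.
r = (60/100)·(17 + 1) = 10.8.
Rank 10 is 43 and rank 11 is 45.
Interpolate: 43 + 0.8·(45 − 43) = 43 + 0.8·2 = 44.6.

44.60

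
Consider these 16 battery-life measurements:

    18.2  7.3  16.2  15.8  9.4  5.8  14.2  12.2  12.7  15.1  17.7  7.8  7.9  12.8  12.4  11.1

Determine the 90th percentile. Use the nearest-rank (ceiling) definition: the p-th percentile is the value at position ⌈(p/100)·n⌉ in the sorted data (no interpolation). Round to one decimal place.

17.7

Sorted: 5.8, 7.3, 7.8, 7.9, 9.4, 11.1, 12.2, 12.4, 12.7, 12.8, 14.2, 15.1, 15.8, 16.2, 17.7, 18.2.
n = 16.
Position = ⌈90/100 · 16⌉ = ⌈14.4⌉ = 15.
The value at rank 15 is 17.7.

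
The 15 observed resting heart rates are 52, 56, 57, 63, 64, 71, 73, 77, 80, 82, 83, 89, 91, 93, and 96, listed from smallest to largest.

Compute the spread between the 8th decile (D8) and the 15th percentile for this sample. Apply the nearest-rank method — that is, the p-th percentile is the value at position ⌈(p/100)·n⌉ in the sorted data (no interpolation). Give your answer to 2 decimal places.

32.00

n = 15.
P15: rank ⌈15/100·15⌉ = 3 → 57.
P80: rank ⌈80/100·15⌉ = 12 → 89.
Difference: 89 − 57 = 32.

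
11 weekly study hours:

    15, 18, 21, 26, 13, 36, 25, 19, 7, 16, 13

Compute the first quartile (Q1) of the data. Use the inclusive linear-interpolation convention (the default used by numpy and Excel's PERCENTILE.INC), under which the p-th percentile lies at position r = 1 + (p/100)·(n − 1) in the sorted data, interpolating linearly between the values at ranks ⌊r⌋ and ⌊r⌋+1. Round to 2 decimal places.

14.00

Sorted: 7, 13, 13, 15, 16, 18, 19, 21, 25, 26, 36.
n = 11.
r = 1 + (25/100)·(11 − 1) = 1 + 2.5 = 3.5.
Rank 3 is 13 and rank 4 is 15.
Interpolate: 13 + 0.5·(15 − 13) = 13 + 0.5·2 = 14.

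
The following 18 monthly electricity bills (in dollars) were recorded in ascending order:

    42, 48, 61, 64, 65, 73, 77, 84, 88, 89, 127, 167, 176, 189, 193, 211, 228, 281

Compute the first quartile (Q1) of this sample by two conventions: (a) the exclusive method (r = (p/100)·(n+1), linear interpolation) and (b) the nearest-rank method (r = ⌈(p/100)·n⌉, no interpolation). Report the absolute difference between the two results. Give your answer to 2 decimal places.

0.25

n = 18.
(a) r = 4.75; between ranks 4 (64) and 5 (65): 64.75.
(b) the nearest-rank method: rank 5 → 65.
|64.75 − 65| = 0.25.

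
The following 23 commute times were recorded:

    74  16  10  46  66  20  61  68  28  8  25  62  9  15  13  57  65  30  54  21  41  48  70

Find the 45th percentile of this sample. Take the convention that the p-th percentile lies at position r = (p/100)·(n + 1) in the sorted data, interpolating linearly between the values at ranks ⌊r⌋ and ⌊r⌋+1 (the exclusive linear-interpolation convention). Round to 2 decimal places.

29.60

Sorted: 8, 9, 10, 13, 15, 16, 20, 21, 25, 28, 30, 41, 46, 48, 54, 57, 61, 62, 65, 66, 68, 70, 74.
n = 23.
r = (45/100)·(23 + 1) = 10.8.
Rank 10 is 28 and rank 11 is 30.
Interpolate: 28 + 0.8·(30 − 28) = 28 + 0.8·2 = 29.6.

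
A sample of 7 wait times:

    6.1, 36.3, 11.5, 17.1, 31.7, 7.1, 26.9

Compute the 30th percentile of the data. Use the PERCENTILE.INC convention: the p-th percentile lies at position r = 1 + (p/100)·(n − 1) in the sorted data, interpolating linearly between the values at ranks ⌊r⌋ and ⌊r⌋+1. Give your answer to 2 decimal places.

10.62

Sorted: 6.1, 7.1, 11.5, 17.1, 26.9, 31.7, 36.3.
n = 7.
r = 1 + (30/100)·(7 − 1) = 1 + 1.8 = 2.8.
Rank 2 is 7.1 and rank 3 is 11.5.
Interpolate: 7.1 + 0.8·(11.5 − 7.1) = 7.1 + 0.8·4.4 = 10.62.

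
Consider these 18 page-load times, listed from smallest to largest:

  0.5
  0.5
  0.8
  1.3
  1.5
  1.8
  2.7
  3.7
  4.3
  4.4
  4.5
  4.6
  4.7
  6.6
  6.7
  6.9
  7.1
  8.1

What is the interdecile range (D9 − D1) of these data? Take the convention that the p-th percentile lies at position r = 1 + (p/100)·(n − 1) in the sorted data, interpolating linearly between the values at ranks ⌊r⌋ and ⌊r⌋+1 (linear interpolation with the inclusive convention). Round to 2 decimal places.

n = 18.
P10: r = 2.7; ranks 2–3 are 0.5, 0.8; interpolating gives 0.71.
P90: r = 16.3; ranks 16–17 are 6.9, 7.1; interpolating gives 6.96.
Difference: 6.96 − 0.71 = 6.25.

6.25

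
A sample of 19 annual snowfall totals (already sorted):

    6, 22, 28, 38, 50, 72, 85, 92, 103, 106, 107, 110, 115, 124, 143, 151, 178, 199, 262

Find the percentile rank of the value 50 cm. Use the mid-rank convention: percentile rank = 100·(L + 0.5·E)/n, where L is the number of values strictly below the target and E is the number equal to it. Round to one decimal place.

Count below 50: L = 4; count equal: E = 1; n = 19.
Percentile rank = 100·(4 + 0.5·1)/19 = 100·4.5/19 = 23.68.

23.7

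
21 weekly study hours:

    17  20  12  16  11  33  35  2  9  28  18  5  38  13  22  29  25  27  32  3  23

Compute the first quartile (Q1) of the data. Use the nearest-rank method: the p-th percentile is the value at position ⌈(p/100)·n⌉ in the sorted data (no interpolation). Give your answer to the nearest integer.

Sorted: 2, 3, 5, 9, 11, 12, 13, 16, 17, 18, 20, 22, 23, 25, 27, 28, 29, 32, 33, 35, 38.
n = 21.
Position = ⌈25/100 · 21⌉ = ⌈5.25⌉ = 6.
The value at rank 6 is 12.

12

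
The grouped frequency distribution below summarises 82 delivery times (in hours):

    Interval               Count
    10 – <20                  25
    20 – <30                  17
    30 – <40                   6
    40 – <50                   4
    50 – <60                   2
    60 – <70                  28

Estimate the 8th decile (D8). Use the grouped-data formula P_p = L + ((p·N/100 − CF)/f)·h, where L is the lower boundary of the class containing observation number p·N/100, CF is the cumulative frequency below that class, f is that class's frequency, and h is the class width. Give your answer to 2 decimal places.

64.14

N = 82; target position k = 80/100 · 82 = 65.6.
Cumulative frequencies: 25, 42, 48, 52, 54, 82.
Observation 65.6 falls in the class 60 – <70.
L = 60, CF = 54, f = 28, h = 10.
P80 = 60 + ((65.6 − 54)/28)·10 = 60 + 4.14286 = 64.1429.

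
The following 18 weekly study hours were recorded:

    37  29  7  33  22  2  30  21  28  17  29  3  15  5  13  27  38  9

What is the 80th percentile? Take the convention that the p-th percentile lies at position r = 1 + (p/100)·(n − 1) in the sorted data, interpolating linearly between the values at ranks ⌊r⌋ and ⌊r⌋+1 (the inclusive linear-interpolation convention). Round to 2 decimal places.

29.60

Sorted: 2, 3, 5, 7, 9, 13, 15, 17, 21, 22, 27, 28, 29, 29, 30, 33, 37, 38.
n = 18.
r = 1 + (80/100)·(18 − 1) = 1 + 13.6 = 14.6.
Rank 14 is 29 and rank 15 is 30.
Interpolate: 29 + 0.6·(30 − 29) = 29 + 0.6·1 = 29.6.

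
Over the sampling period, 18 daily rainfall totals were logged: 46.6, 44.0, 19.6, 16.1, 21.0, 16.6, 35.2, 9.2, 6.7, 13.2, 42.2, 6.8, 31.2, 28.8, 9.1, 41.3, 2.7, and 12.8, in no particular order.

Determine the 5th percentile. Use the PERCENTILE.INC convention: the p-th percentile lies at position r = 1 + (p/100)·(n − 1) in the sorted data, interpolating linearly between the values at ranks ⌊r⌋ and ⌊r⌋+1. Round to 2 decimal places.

6.10

Sorted: 2.7, 6.7, 6.8, 9.1, 9.2, 12.8, 13.2, 16.1, 16.6, 19.6, 21.0, 28.8, 31.2, 35.2, 41.3, 42.2, 44.0, 46.6.
n = 18.
r = 1 + (5/100)·(18 − 1) = 1 + 0.85 = 1.85.
Rank 1 is 2.7 and rank 2 is 6.7.
Interpolate: 2.7 + 0.85·(6.7 − 2.7) = 2.7 + 0.85·4 = 6.1.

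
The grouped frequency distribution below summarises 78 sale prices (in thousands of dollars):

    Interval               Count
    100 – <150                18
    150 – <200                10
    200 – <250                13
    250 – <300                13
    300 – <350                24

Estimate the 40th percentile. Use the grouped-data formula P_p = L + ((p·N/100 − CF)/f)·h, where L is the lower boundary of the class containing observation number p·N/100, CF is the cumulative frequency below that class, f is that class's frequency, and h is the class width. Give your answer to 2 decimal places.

N = 78; target position k = 40/100 · 78 = 31.2.
Cumulative frequencies: 18, 28, 41, 54, 78.
Observation 31.2 falls in the class 200 – <250.
L = 200, CF = 28, f = 13, h = 50.
P40 = 200 + ((31.2 − 28)/13)·50 = 200 + 12.3077 = 212.308.

212.31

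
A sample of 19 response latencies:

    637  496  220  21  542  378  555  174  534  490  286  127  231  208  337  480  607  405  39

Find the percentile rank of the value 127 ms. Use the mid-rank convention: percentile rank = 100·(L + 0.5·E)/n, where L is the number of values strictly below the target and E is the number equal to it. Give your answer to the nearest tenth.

Sorted: 21, 39, 127, 174, 208, 220, 231, 286, 337, 378, 405, 480, 490, 496, 534, 542, 555, 607, 637.
Count below 127: L = 2; count equal: E = 1; n = 19.
Percentile rank = 100·(2 + 0.5·1)/19 = 100·2.5/19 = 13.16.

13.2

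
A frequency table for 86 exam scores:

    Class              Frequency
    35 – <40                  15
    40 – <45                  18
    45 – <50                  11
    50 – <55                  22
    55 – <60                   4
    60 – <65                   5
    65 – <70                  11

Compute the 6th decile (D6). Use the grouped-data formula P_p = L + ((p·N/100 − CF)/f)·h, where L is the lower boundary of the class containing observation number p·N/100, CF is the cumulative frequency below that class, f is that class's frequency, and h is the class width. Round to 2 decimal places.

51.73

N = 86; target position k = 60/100 · 86 = 51.6.
Cumulative frequencies: 15, 33, 44, 66, 70, 75, 86.
Observation 51.6 falls in the class 50 – <55.
L = 50, CF = 44, f = 22, h = 5.
P60 = 50 + ((51.6 − 44)/22)·5 = 50 + 1.72727 = 51.7273.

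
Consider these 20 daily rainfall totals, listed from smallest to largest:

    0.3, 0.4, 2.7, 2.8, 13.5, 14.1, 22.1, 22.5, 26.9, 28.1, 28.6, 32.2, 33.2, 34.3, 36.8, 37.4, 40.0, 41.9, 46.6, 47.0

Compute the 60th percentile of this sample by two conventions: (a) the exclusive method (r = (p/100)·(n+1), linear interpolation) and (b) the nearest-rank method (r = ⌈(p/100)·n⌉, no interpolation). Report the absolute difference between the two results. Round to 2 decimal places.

n = 20.
(a) r = 12.6; between ranks 12 (32.2) and 13 (33.2): 32.8.
(b) the nearest-rank method: rank 12 → 32.2.
|32.8 − 32.2| = 0.6.

0.60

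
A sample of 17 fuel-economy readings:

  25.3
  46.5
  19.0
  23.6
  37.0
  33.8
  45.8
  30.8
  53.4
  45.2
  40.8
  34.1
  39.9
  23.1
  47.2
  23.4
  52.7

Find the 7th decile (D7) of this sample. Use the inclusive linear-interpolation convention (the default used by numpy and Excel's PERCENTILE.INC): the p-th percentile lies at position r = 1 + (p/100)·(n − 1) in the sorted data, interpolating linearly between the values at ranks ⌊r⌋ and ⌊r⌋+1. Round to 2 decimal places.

Sorted: 19.0, 23.1, 23.4, 23.6, 25.3, 30.8, 33.8, 34.1, 37.0, 39.9, 40.8, 45.2, 45.8, 46.5, 47.2, 52.7, 53.4.
n = 17.
r = 1 + (70/100)·(17 − 1) = 1 + 11.2 = 12.2.
Rank 12 is 45.2 and rank 13 is 45.8.
Interpolate: 45.2 + 0.2·(45.8 − 45.2) = 45.2 + 0.2·0.6 = 45.32.

45.32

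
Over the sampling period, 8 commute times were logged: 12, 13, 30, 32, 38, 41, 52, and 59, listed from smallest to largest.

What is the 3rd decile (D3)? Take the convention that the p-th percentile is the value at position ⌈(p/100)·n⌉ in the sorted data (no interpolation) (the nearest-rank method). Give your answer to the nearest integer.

30

n = 8.
Position = ⌈30/100 · 8⌉ = ⌈2.4⌉ = 3.
The value at rank 3 is 30.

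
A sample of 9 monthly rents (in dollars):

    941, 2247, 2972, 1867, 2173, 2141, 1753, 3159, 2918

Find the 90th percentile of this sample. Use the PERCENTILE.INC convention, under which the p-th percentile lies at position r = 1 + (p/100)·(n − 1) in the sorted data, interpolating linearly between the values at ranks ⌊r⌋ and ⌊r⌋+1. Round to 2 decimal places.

3009.40

Sorted: 941, 1753, 1867, 2141, 2173, 2247, 2918, 2972, 3159.
n = 9.
r = 1 + (90/100)·(9 − 1) = 1 + 7.2 = 8.2.
Rank 8 is 2972 and rank 9 is 3159.
Interpolate: 2972 + 0.2·(3159 − 2972) = 2972 + 0.2·187 = 3009.4.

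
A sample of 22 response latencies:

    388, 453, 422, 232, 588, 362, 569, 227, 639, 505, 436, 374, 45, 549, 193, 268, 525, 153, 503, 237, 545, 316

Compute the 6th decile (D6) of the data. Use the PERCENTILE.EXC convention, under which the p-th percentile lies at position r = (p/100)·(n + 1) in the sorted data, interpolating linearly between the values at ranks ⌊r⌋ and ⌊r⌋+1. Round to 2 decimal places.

449.60

Sorted: 45, 153, 193, 227, 232, 237, 268, 316, 362, 374, 388, 422, 436, 453, 503, 505, 525, 545, 549, 569, 588, 639.
n = 22.
r = (60/100)·(22 + 1) = 13.8.
Rank 13 is 436 and rank 14 is 453.
Interpolate: 436 + 0.8·(453 − 436) = 436 + 0.8·17 = 449.6.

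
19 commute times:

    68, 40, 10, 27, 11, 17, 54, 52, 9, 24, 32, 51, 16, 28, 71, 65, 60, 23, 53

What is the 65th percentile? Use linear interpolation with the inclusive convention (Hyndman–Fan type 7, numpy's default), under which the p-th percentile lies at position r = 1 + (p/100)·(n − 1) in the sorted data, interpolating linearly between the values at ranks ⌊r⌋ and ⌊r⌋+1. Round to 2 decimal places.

Sorted: 9, 10, 11, 16, 17, 23, 24, 27, 28, 32, 40, 51, 52, 53, 54, 60, 65, 68, 71.
n = 19.
r = 1 + (65/100)·(19 − 1) = 1 + 11.7 = 12.7.
Rank 12 is 51 and rank 13 is 52.
Interpolate: 51 + 0.7·(52 − 51) = 51 + 0.7·1 = 51.7.

51.70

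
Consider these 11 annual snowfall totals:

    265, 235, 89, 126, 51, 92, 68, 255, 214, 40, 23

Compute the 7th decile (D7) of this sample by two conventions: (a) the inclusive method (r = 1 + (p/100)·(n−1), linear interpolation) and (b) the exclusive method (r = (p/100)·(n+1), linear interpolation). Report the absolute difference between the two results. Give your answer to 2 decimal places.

Sorted: 23, 40, 51, 68, 89, 92, 126, 214, 235, 255, 265.
n = 11.
(a) r = 8 → value at rank 8 = 214.
(b) r = 8.4; between ranks 8 (214) and 9 (235): 222.4.
|214 − 222.4| = 8.4.

8.40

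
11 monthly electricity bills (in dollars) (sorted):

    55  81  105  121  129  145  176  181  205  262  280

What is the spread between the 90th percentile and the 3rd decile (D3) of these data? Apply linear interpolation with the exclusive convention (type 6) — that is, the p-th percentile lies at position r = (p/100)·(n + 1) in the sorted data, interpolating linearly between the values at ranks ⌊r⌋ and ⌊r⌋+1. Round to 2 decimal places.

n = 11.
P30: r = 3.6; ranks 3–4 are 105, 121; interpolating gives 114.6.
P90: r = 10.8; ranks 10–11 are 262, 280; interpolating gives 276.4.
Difference: 276.4 − 114.6 = 161.8.

161.80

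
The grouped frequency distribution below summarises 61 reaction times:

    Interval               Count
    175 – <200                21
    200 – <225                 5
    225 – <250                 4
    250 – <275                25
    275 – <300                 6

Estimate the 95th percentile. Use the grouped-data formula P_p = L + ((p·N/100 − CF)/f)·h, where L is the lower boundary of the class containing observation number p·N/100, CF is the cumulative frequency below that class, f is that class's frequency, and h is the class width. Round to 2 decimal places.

287.29

N = 61; target position k = 95/100 · 61 = 57.95.
Cumulative frequencies: 21, 26, 30, 55, 61.
Observation 57.95 falls in the class 275 – <300.
L = 275, CF = 55, f = 6, h = 25.
P95 = 275 + ((57.95 − 55)/6)·25 = 275 + 12.2917 = 287.292.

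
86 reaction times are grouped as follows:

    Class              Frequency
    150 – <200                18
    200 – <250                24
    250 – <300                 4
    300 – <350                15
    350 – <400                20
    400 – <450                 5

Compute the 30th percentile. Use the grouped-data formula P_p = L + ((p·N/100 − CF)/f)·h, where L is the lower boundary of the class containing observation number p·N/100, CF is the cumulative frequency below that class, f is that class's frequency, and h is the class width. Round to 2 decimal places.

216.25

N = 86; target position k = 30/100 · 86 = 25.8.
Cumulative frequencies: 18, 42, 46, 61, 81, 86.
Observation 25.8 falls in the class 200 – <250.
L = 200, CF = 18, f = 24, h = 50.
P30 = 200 + ((25.8 − 18)/24)·50 = 200 + 16.25 = 216.25.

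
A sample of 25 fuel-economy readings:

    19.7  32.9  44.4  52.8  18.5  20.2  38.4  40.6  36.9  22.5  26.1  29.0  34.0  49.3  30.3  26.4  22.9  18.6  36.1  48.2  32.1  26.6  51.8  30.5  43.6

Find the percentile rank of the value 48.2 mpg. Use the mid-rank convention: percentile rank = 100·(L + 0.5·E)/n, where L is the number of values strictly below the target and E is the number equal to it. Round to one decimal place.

86.0

Sorted: 18.5, 18.6, 19.7, 20.2, 22.5, 22.9, 26.1, 26.4, 26.6, 29.0, 30.3, 30.5, 32.1, 32.9, 34.0, 36.1, 36.9, 38.4, 40.6, 43.6, 44.4, 48.2, 49.3, 51.8, 52.8.
Count below 48.2: L = 21; count equal: E = 1; n = 25.
Percentile rank = 100·(21 + 0.5·1)/25 = 100·21.5/25 = 86.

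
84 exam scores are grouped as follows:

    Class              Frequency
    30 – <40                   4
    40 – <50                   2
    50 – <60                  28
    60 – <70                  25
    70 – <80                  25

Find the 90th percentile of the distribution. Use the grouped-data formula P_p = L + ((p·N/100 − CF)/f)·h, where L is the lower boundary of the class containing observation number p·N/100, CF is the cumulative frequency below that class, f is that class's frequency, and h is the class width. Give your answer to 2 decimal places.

76.64

N = 84; target position k = 90/100 · 84 = 75.6.
Cumulative frequencies: 4, 6, 34, 59, 84.
Observation 75.6 falls in the class 70 – <80.
L = 70, CF = 59, f = 25, h = 10.
P90 = 70 + ((75.6 − 59)/25)·10 = 70 + 6.64 = 76.64.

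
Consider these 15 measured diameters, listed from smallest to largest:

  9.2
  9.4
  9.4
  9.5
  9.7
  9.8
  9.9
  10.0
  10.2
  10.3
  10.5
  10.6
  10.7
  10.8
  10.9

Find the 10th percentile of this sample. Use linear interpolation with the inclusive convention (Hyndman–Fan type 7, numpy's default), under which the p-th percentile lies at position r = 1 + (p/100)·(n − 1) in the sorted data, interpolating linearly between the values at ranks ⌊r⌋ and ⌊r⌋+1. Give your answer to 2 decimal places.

9.40

n = 15.
r = 1 + (10/100)·(15 − 1) = 1 + 1.4 = 2.4.
Rank 2 is 9.4 and rank 3 is 9.4.
Interpolate: 9.4 + 0.4·(9.4 − 9.4) = 9.4 + 0.4·0 = 9.4.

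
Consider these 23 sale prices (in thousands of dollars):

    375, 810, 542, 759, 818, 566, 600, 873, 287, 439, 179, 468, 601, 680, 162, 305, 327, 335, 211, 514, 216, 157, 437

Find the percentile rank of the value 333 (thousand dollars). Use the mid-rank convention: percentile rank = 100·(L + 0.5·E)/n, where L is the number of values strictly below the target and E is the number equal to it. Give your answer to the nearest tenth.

34.8

Sorted: 157, 162, 179, 211, 216, 287, 305, 327, 335, 375, 437, 439, 468, 514, 542, 566, 600, 601, 680, 759, 810, 818, 873.
Count below 333: L = 8; count equal: E = 0; n = 23.
Percentile rank = 100·(8 + 0.5·0)/23 = 100·8/23 = 34.78.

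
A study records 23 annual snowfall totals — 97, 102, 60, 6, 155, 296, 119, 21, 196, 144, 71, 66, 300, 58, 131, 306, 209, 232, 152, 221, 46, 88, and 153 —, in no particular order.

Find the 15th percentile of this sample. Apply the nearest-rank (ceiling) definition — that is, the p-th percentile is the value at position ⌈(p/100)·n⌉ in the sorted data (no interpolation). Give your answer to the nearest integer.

58

Sorted: 6, 21, 46, 58, 60, 66, 71, 88, 97, 102, 119, 131, 144, 152, 153, 155, 196, 209, 221, 232, 296, 300, 306.
n = 23.
Position = ⌈15/100 · 23⌉ = ⌈3.45⌉ = 4.
The value at rank 4 is 58.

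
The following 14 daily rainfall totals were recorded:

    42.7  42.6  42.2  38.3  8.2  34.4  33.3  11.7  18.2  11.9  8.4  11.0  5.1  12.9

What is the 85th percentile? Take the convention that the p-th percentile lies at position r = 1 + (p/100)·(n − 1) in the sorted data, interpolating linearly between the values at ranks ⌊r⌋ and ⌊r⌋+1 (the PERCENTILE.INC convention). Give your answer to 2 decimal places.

Sorted: 5.1, 8.2, 8.4, 11.0, 11.7, 11.9, 12.9, 18.2, 33.3, 34.4, 38.3, 42.2, 42.6, 42.7.
n = 14.
r = 1 + (85/100)·(14 − 1) = 1 + 11.05 = 12.05.
Rank 12 is 42.2 and rank 13 is 42.6.
Interpolate: 42.2 + 0.05·(42.6 − 42.2) = 42.2 + 0.05·0.4 = 42.22.

42.22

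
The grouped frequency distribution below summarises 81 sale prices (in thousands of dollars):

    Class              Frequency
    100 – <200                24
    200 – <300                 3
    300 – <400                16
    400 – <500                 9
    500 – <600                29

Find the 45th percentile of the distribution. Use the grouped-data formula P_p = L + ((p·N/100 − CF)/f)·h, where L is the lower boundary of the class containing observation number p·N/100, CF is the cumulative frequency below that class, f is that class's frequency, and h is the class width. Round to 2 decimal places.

359.06

N = 81; target position k = 45/100 · 81 = 36.45.
Cumulative frequencies: 24, 27, 43, 52, 81.
Observation 36.45 falls in the class 300 – <400.
L = 300, CF = 27, f = 16, h = 100.
P45 = 300 + ((36.45 − 27)/16)·100 = 300 + 59.0625 = 359.062.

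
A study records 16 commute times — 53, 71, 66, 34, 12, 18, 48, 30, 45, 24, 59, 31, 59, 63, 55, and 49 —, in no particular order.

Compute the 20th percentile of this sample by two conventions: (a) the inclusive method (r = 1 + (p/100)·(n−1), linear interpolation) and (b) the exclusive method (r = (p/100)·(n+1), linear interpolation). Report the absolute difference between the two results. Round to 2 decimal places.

3.60

Sorted: 12, 18, 24, 30, 31, 34, 45, 48, 49, 53, 55, 59, 59, 63, 66, 71.
n = 16.
(a) r = 4 → value at rank 4 = 30.
(b) r = 3.4; between ranks 3 (24) and 4 (30): 26.4.
|30 − 26.4| = 3.6.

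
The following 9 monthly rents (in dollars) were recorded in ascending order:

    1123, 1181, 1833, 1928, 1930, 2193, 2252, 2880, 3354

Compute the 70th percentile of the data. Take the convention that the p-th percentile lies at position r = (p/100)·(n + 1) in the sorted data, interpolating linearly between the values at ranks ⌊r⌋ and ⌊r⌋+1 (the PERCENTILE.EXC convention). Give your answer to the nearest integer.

n = 9.
r = (70/100)·(9 + 1) = 7.
r is an integer, so P70 is the value at rank 7: 2252.

2252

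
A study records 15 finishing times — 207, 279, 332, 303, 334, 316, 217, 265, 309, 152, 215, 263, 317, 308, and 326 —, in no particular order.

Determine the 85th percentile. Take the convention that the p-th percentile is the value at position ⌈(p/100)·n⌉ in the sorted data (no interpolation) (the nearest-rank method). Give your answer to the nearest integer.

Sorted: 152, 207, 215, 217, 263, 265, 279, 303, 308, 309, 316, 317, 326, 332, 334.
n = 15.
Position = ⌈85/100 · 15⌉ = ⌈12.75⌉ = 13.
The value at rank 13 is 326.

326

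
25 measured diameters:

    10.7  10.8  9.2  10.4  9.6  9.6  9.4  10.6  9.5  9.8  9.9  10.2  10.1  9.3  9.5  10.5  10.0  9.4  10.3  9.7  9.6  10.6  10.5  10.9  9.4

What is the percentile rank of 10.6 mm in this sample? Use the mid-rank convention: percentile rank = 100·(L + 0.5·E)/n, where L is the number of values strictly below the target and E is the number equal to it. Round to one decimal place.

84.0

Sorted: 9.2, 9.3, 9.4, 9.4, 9.4, 9.5, 9.5, 9.6, 9.6, 9.6, 9.7, 9.8, 9.9, 10.0, 10.1, 10.2, 10.3, 10.4, 10.5, 10.5, 10.6, 10.6, 10.7, 10.8, 10.9.
Count below 10.6: L = 20; count equal: E = 2; n = 25.
Percentile rank = 100·(20 + 0.5·2)/25 = 100·21/25 = 84.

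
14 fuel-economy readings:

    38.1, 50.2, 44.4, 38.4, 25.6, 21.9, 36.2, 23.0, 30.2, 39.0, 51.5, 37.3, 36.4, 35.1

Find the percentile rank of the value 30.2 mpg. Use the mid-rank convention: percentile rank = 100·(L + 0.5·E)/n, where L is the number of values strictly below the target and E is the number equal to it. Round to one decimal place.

25.0

Sorted: 21.9, 23.0, 25.6, 30.2, 35.1, 36.2, 36.4, 37.3, 38.1, 38.4, 39.0, 44.4, 50.2, 51.5.
Count below 30.2: L = 3; count equal: E = 1; n = 14.
Percentile rank = 100·(3 + 0.5·1)/14 = 100·3.5/14 = 25.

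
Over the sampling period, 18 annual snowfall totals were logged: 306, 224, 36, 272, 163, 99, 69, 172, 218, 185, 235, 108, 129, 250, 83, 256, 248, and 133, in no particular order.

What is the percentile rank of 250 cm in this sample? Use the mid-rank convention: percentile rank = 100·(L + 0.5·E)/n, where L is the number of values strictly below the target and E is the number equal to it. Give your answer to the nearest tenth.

80.6

Sorted: 36, 69, 83, 99, 108, 129, 133, 163, 172, 185, 218, 224, 235, 248, 250, 256, 272, 306.
Count below 250: L = 14; count equal: E = 1; n = 18.
Percentile rank = 100·(14 + 0.5·1)/18 = 100·14.5/18 = 80.56.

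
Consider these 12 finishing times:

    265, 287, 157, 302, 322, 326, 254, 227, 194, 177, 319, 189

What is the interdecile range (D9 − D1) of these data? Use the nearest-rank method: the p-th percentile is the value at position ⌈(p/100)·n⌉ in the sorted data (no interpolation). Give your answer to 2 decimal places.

Sorted: 157, 177, 189, 194, 227, 254, 265, 287, 302, 319, 322, 326.
n = 12.
P10: rank ⌈10/100·12⌉ = 2 → 177.
P90: rank ⌈90/100·12⌉ = 11 → 322.
Difference: 322 − 177 = 145.

145.00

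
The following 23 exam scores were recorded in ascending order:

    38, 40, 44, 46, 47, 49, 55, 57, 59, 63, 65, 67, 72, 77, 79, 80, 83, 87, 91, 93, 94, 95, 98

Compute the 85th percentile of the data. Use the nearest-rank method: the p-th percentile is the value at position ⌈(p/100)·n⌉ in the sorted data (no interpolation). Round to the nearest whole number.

n = 23.
Position = ⌈85/100 · 23⌉ = ⌈19.55⌉ = 20.
The value at rank 20 is 93.

93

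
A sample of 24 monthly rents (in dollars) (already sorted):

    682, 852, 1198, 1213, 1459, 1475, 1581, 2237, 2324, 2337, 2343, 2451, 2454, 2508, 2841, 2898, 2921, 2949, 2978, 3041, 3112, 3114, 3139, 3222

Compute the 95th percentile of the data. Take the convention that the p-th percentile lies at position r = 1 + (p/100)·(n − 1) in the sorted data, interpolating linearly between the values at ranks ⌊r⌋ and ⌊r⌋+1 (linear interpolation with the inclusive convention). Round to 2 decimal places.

3135.25

n = 24.
r = 1 + (95/100)·(24 − 1) = 1 + 21.85 = 22.85.
Rank 22 is 3114 and rank 23 is 3139.
Interpolate: 3114 + 0.85·(3139 − 3114) = 3114 + 0.85·25 = 3135.25.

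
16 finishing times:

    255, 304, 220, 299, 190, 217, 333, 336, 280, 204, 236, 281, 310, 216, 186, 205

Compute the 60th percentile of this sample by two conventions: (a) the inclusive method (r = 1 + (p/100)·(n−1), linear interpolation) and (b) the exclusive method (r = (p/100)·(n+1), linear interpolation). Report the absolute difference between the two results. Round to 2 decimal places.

Sorted: 186, 190, 204, 205, 216, 217, 220, 236, 255, 280, 281, 299, 304, 310, 333, 336.
n = 16.
(a) r = 10 → value at rank 10 = 280.
(b) r = 10.2; between ranks 10 (280) and 11 (281): 280.2.
|280 − 280.2| = 0.2.

0.20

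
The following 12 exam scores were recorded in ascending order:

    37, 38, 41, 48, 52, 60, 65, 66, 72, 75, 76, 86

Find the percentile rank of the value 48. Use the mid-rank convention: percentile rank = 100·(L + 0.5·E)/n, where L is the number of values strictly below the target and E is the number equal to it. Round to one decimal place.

29.2

Count below 48: L = 3; count equal: E = 1; n = 12.
Percentile rank = 100·(3 + 0.5·1)/12 = 100·3.5/12 = 29.17.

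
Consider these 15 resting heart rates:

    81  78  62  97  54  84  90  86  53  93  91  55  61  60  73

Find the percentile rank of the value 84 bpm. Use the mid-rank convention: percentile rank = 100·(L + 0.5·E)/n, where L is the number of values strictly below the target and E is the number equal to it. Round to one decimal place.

63.3

Sorted: 53, 54, 55, 60, 61, 62, 73, 78, 81, 84, 86, 90, 91, 93, 97.
Count below 84: L = 9; count equal: E = 1; n = 15.
Percentile rank = 100·(9 + 0.5·1)/15 = 100·9.5/15 = 63.33.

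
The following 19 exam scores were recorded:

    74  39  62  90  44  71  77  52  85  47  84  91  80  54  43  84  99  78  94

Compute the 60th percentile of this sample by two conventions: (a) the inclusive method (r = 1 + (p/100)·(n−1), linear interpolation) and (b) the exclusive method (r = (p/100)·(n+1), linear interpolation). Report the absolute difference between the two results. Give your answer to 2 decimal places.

Sorted: 39, 43, 44, 47, 52, 54, 62, 71, 74, 77, 78, 80, 84, 84, 85, 90, 91, 94, 99.
n = 19.
(a) r = 11.8; between ranks 11 (78) and 12 (80): 79.6.
(b) r = 12 → value at rank 12 = 80.
|79.6 − 80| = 0.4.

0.40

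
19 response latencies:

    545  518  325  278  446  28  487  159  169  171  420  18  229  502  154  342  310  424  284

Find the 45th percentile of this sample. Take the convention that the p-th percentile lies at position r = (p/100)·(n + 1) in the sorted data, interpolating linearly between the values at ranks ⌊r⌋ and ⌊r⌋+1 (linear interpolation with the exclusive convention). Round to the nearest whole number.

284

Sorted: 18, 28, 154, 159, 169, 171, 229, 278, 284, 310, 325, 342, 420, 424, 446, 487, 502, 518, 545.
n = 19.
r = (45/100)·(19 + 1) = 9.
r is an integer, so P45 is the value at rank 9: 284.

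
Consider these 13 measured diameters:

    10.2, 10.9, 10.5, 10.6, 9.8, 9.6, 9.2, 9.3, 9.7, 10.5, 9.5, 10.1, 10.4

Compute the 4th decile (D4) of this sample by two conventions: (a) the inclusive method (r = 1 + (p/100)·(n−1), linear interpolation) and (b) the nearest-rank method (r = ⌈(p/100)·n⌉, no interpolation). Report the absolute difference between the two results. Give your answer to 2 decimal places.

Sorted: 9.2, 9.3, 9.5, 9.6, 9.7, 9.8, 10.1, 10.2, 10.4, 10.5, 10.5, 10.6, 10.9.
n = 13.
(a) r = 5.8; between ranks 5 (9.7) and 6 (9.8): 9.78.
(b) the nearest-rank method: rank 6 → 9.8.
|9.78 − 9.8| = 0.02.

0.02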